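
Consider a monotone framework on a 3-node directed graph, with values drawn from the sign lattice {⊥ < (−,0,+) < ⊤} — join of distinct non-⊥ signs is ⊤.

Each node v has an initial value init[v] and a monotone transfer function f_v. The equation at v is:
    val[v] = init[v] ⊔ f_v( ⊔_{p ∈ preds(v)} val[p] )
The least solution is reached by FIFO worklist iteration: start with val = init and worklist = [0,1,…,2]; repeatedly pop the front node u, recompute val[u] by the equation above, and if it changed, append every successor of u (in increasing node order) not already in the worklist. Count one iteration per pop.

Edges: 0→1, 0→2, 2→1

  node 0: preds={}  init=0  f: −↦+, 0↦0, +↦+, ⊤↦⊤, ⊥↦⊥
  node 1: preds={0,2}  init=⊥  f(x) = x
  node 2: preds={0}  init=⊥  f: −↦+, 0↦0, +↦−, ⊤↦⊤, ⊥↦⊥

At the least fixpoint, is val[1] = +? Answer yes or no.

Iteration log — 4 steps:
  step 1. node 0  ⊔preds=⊥  new=0  stable
  step 2. node 1  ⊔preds=0  new=0  old=⊥  +wl: 
  step 3. node 2  ⊔preds=0  new=0  old=⊥  +wl: 1
  step 4. node 1  ⊔preds=0  new=0  stable

Least fixpoint reached:
  node 0: 0
  node 1: 0
  node 2: 0

no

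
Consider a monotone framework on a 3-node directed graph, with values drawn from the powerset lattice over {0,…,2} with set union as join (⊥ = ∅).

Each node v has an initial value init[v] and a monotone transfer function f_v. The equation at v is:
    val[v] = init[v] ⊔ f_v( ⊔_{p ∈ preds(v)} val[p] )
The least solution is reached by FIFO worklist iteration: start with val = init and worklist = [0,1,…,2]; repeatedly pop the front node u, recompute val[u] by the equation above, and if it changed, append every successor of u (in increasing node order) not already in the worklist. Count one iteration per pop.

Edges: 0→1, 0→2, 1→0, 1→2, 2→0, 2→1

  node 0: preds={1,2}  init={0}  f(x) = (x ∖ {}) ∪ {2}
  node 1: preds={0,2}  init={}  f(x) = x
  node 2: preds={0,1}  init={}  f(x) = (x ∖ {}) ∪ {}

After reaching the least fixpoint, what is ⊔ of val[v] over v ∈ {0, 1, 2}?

{0,2}

Iteration log — 5 steps:
  step 1. node 0  ⊔preds={}  new={0,2}  old={0}  +wl: 
  step 2. node 1  ⊔preds={0,2}  new={0,2}  old={}  +wl: 0
  step 3. node 2  ⊔preds={0,2}  new={0,2}  old={}  +wl: 1
  step 4. node 0  ⊔preds={0,2}  new={0,2}  stable
  step 5. node 1  ⊔preds={0,2}  new={0,2}  stable

Least fixpoint reached:
  node 0: {0,2}
  node 1: {0,2}
  node 2: {0,2}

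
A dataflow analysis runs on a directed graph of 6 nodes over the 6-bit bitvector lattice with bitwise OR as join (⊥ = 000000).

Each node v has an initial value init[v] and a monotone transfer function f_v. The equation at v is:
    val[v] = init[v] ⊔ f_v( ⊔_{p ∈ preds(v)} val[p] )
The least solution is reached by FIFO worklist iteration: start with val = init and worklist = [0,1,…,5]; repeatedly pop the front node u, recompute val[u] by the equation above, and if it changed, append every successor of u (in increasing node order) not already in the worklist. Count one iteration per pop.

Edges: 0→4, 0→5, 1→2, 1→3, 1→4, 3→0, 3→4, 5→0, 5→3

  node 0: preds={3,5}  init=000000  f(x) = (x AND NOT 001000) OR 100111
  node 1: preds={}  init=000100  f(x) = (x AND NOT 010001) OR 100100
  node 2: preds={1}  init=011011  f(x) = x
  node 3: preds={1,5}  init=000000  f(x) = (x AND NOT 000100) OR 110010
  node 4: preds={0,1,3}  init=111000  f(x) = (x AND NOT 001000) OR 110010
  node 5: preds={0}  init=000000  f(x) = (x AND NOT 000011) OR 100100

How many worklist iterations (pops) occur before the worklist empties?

12

Trace (12 dequeues):
  [1] u=0 | in 000000 | out 100111 | prev 000000 | push {}
  [2] u=1 | in 000000 | out 100100 | prev 000100 | push {}
  [3] u=2 | in 100100 | out 111111 | prev 011011 | push {}
  [4] u=3 | in 100100 | out 110010 | prev 000000 | push {0}
  [5] u=4 | in 110111 | out 111111 | prev 111000 | push {}
  [6] u=5 | in 100111 | out 100100 | prev 000000 | push {3}
  [7] u=0 | in 110110 | out 110111 | prev 100111 | push {4,5}
  [8] u=3 | in 100100 | out 110010 | ==
  [9] u=4 | in 110111 | out 111111 | ==
  [10] u=5 | in 110111 | out 110100 | prev 100100 | push {0,3}
  [11] u=0 | in 110110 | out 110111 | ==
  [12] u=3 | in 110100 | out 110010 | ==

Converged values:
  [0] 110111
  [1] 100100
  [2] 111111
  [3] 110010
  [4] 111111
  [5] 110100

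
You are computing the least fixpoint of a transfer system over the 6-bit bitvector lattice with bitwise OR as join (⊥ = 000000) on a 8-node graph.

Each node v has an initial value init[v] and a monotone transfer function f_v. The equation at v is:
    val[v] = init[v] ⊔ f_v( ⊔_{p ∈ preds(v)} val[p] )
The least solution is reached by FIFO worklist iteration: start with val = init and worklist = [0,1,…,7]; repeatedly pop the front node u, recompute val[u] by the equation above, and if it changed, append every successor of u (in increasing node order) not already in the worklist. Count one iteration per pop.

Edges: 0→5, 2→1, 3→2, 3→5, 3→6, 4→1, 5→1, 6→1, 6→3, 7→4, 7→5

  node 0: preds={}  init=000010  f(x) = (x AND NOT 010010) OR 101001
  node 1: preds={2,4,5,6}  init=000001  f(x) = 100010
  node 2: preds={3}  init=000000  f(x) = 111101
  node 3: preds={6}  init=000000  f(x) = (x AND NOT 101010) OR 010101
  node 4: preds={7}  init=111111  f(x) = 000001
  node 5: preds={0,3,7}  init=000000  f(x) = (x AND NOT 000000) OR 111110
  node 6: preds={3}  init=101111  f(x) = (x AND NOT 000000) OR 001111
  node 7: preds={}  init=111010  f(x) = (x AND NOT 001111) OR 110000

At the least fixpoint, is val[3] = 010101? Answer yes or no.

yes

Trace (11 dequeues):
  [1] u=0 | in 000000 | out 101011 | prev 000010 | push {}
  [2] u=1 | in 111111 | out 100011 | prev 000001 | push {}
  [3] u=2 | in 000000 | out 111101 | prev 000000 | push {1}
  [4] u=3 | in 101111 | out 010101 | prev 000000 | push {2}
  [5] u=4 | in 111010 | out 111111 | ==
  [6] u=5 | in 111111 | out 111111 | prev 000000 | push {}
  [7] u=6 | in 010101 | out 111111 | prev 101111 | push {3}
  [8] u=7 | in 000000 | out 111010 | ==
  [9] u=1 | in 111111 | out 100011 | ==
  [10] u=2 | in 010101 | out 111101 | ==
  [11] u=3 | in 111111 | out 010101 | ==

Converged values:
  [0] 101011
  [1] 100011
  [2] 111101
  [3] 010101
  [4] 111111
  [5] 111111
  [6] 111111
  [7] 111010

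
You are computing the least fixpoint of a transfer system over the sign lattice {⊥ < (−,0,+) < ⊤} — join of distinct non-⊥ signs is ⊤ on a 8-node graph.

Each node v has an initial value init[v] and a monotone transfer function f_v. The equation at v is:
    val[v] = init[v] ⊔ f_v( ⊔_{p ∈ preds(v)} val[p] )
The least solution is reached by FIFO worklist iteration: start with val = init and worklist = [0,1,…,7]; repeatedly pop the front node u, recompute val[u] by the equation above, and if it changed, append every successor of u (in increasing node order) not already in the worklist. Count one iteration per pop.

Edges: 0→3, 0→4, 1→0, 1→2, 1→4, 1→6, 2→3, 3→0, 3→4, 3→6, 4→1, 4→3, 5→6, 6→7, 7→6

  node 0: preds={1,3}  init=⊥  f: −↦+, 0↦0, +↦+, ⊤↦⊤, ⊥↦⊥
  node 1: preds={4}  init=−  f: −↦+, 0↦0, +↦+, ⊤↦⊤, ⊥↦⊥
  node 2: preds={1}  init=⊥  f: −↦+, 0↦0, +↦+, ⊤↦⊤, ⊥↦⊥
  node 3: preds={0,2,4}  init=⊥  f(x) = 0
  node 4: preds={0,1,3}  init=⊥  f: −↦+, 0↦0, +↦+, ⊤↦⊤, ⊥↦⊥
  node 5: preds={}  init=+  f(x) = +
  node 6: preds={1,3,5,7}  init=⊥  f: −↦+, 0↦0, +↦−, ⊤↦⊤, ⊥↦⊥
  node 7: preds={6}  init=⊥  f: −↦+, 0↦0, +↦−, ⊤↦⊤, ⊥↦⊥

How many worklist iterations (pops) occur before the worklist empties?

Trace (16 dequeues):
  [1] u=0 | in − | out + | prev ⊥ | push {}
  [2] u=1 | in ⊥ | out − | ==
  [3] u=2 | in − | out + | prev ⊥ | push {}
  [4] u=3 | in + | out 0 | prev ⊥ | push {0}
  [5] u=4 | in ⊤ | out ⊤ | prev ⊥ | push {1,3}
  [6] u=5 | in ⊥ | out + | ==
  [7] u=6 | in ⊤ | out ⊤ | prev ⊥ | push {}
  [8] u=7 | in ⊤ | out ⊤ | prev ⊥ | push {6}
  [9] u=0 | in ⊤ | out ⊤ | prev + | push {4}
  [10] u=1 | in ⊤ | out ⊤ | prev − | push {0,2}
  [11] u=3 | in ⊤ | out 0 | ==
  [12] u=6 | in ⊤ | out ⊤ | ==
  [13] u=4 | in ⊤ | out ⊤ | ==
  [14] u=0 | in ⊤ | out ⊤ | ==
  [15] u=2 | in ⊤ | out ⊤ | prev + | push {3}
  [16] u=3 | in ⊤ | out 0 | ==

Converged values:
  [0] ⊤
  [1] ⊤
  [2] ⊤
  [3] 0
  [4] ⊤
  [5] +
  [6] ⊤
  [7] ⊤

16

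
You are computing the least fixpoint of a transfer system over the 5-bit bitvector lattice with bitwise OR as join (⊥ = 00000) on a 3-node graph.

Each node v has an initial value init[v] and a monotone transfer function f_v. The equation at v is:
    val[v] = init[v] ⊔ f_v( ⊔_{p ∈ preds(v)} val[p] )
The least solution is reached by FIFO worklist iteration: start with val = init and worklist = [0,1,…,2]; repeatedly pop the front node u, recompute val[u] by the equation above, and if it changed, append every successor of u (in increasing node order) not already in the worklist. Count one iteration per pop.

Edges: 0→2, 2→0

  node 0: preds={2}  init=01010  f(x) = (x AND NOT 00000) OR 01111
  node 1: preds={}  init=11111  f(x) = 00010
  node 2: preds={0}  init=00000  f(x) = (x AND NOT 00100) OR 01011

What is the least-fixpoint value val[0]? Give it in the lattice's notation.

Trace (4 dequeues):
  [1] u=0 | in 00000 | out 01111 | prev 01010 | push {}
  [2] u=1 | in 00000 | out 11111 | ==
  [3] u=2 | in 01111 | out 01011 | prev 00000 | push {0}
  [4] u=0 | in 01011 | out 01111 | ==

Converged values:
  [0] 01111
  [1] 11111
  [2] 01011

01111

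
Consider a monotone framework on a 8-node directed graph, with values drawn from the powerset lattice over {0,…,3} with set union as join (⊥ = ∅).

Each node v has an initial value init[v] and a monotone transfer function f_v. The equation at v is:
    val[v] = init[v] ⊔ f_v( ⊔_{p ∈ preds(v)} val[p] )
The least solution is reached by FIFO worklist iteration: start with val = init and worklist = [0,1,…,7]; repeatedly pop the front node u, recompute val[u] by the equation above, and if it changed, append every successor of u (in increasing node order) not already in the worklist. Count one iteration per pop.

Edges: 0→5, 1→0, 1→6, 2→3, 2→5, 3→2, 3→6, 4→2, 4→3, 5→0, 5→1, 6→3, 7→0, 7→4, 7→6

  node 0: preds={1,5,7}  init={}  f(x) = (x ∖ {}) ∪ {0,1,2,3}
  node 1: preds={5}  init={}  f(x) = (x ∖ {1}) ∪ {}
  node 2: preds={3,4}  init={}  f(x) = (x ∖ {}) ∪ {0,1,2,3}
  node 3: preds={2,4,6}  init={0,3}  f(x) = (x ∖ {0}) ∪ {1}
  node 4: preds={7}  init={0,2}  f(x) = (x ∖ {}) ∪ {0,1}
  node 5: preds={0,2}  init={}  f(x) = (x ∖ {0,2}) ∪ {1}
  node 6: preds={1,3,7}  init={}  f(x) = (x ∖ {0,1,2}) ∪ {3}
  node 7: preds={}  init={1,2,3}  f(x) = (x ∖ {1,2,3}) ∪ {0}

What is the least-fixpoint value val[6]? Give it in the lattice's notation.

{3}

Worklist (15 pops):
  #1 pop 0: in={1,2,3} → {0,1,2,3} (was {}); enqueue []
  #2 pop 1: in={} → {} (no change)
  #3 pop 2: in={0,2,3} → {0,1,2,3} (was {}); enqueue []
  #4 pop 3: in={0,1,2,3} → {0,1,2,3} (was {0,3}); enqueue [2]
  #5 pop 4: in={1,2,3} → {0,1,2,3} (was {0,2}); enqueue [3]
  #6 pop 5: in={0,1,2,3} → {1,3} (was {}); enqueue [0,1]
  #7 pop 6: in={0,1,2,3} → {3} (was {}); enqueue []
  #8 pop 7: in={} → {0,1,2,3} (was {1,2,3}); enqueue [4,6]
  #9 pop 2: in={0,1,2,3} → {0,1,2,3} (no change)
  #10 pop 3: in={0,1,2,3} → {0,1,2,3} (no change)
  #11 pop 0: in={0,1,2,3} → {0,1,2,3} (no change)
  #12 pop 1: in={1,3} → {3} (was {}); enqueue [0]
  #13 pop 4: in={0,1,2,3} → {0,1,2,3} (no change)
  #14 pop 6: in={0,1,2,3} → {3} (no change)
  #15 pop 0: in={0,1,2,3} → {0,1,2,3} (no change)

Fixpoint:
  val[0] = {0,1,2,3}
  val[1] = {3}
  val[2] = {0,1,2,3}
  val[3] = {0,1,2,3}
  val[4] = {0,1,2,3}
  val[5] = {1,3}
  val[6] = {3}
  val[7] = {0,1,2,3}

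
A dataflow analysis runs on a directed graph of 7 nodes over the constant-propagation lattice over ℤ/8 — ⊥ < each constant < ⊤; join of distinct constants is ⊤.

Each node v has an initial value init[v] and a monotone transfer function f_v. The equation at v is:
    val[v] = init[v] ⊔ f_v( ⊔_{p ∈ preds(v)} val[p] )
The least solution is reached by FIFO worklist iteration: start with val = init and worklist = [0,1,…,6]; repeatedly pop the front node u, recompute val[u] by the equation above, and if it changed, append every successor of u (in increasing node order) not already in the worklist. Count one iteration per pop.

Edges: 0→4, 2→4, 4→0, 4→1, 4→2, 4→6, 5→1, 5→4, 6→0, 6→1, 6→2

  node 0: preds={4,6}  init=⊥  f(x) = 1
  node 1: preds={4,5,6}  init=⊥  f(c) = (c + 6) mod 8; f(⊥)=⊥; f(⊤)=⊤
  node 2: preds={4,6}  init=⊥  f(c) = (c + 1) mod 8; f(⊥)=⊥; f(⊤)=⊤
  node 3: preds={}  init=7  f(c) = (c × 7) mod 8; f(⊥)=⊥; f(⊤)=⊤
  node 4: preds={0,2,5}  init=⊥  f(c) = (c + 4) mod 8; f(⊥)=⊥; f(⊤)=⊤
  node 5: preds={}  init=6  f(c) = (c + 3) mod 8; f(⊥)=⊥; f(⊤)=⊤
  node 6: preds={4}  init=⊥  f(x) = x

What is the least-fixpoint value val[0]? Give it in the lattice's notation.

Worklist (11 pops):
  #1 pop 0: in=⊥ → 1 (was ⊥); enqueue []
  #2 pop 1: in=6 → 4 (was ⊥); enqueue []
  #3 pop 2: in=⊥ → ⊥ (no change)
  #4 pop 3: in=⊥ → 7 (no change)
  #5 pop 4: in=⊤ → ⊤ (was ⊥); enqueue [0,1,2]
  #6 pop 5: in=⊥ → 6 (no change)
  #7 pop 6: in=⊤ → ⊤ (was ⊥); enqueue []
  #8 pop 0: in=⊤ → 1 (no change)
  #9 pop 1: in=⊤ → ⊤ (was 4); enqueue []
  #10 pop 2: in=⊤ → ⊤ (was ⊥); enqueue [4]
  #11 pop 4: in=⊤ → ⊤ (no change)

Fixpoint:
  val[0] = 1
  val[1] = ⊤
  val[2] = ⊤
  val[3] = 7
  val[4] = ⊤
  val[5] = 6
  val[6] = ⊤

1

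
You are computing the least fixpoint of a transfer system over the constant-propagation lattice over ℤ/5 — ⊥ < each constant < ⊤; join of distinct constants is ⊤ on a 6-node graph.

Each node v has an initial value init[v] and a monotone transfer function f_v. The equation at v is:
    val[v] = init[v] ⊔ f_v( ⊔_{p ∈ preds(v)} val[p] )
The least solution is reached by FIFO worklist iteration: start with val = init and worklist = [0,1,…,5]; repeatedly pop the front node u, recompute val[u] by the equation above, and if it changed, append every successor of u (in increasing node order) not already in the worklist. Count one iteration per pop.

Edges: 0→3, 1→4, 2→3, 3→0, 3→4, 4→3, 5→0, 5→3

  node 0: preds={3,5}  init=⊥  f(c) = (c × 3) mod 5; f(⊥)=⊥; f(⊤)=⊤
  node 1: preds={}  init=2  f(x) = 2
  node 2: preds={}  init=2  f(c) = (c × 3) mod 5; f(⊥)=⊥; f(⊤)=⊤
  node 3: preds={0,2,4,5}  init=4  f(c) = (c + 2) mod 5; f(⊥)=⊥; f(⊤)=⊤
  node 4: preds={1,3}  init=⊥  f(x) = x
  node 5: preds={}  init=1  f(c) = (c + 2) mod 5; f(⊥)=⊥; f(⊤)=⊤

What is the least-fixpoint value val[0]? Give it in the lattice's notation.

⊤

Iteration log — 8 steps:
  step 1. node 0  ⊔preds=⊤  new=⊤  old=⊥  +wl: 
  step 2. node 1  ⊔preds=⊥  new=2  stable
  step 3. node 2  ⊔preds=⊥  new=2  stable
  step 4. node 3  ⊔preds=⊤  new=⊤  old=4  +wl: 0
  step 5. node 4  ⊔preds=⊤  new=⊤  old=⊥  +wl: 3
  step 6. node 5  ⊔preds=⊥  new=1  stable
  step 7. node 0  ⊔preds=⊤  new=⊤  stable
  step 8. node 3  ⊔preds=⊤  new=⊤  stable

Least fixpoint reached:
  node 0: ⊤
  node 1: 2
  node 2: 2
  node 3: ⊤
  node 4: ⊤
  node 5: 1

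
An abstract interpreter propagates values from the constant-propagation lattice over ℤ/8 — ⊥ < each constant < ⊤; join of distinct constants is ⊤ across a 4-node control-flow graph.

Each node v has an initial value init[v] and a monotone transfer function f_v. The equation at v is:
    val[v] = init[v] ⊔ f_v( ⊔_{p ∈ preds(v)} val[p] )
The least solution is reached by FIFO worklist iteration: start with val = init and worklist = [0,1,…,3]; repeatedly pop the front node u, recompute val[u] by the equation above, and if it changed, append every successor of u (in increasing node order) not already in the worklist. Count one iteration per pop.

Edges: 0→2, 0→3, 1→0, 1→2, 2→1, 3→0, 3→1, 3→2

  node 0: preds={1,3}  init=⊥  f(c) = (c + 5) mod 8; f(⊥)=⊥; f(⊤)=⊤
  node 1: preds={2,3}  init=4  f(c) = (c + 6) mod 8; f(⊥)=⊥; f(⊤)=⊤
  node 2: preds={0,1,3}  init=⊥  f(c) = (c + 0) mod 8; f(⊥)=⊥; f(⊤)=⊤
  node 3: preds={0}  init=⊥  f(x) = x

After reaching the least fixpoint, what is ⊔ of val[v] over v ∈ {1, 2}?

Worklist (11 pops):
  #1 pop 0: in=4 → 1 (was ⊥); enqueue []
  #2 pop 1: in=⊥ → 4 (no change)
  #3 pop 2: in=⊤ → ⊤ (was ⊥); enqueue [1]
  #4 pop 3: in=1 → 1 (was ⊥); enqueue [0,2]
  #5 pop 1: in=⊤ → ⊤ (was 4); enqueue []
  #6 pop 0: in=⊤ → ⊤ (was 1); enqueue [3]
  #7 pop 2: in=⊤ → ⊤ (no change)
  #8 pop 3: in=⊤ → ⊤ (was 1); enqueue [0,1,2]
  #9 pop 0: in=⊤ → ⊤ (no change)
  #10 pop 1: in=⊤ → ⊤ (no change)
  #11 pop 2: in=⊤ → ⊤ (no change)

Fixpoint:
  val[0] = ⊤
  val[1] = ⊤
  val[2] = ⊤
  val[3] = ⊤

⊤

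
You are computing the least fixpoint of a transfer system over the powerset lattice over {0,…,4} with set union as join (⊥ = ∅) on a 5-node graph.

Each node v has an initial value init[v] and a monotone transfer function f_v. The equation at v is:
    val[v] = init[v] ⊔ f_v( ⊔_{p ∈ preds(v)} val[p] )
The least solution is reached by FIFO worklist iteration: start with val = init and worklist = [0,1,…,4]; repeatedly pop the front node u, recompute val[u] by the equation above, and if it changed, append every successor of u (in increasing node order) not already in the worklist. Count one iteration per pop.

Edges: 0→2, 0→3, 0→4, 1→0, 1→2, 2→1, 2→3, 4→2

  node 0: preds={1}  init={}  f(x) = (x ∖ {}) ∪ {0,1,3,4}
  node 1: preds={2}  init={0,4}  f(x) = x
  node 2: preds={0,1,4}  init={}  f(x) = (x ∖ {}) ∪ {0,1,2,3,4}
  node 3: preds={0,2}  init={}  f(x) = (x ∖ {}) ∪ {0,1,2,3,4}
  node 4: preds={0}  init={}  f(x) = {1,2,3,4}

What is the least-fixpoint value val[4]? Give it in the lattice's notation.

{1,2,3,4}

Iteration log — 11 steps:
  step 1. node 0  ⊔preds={0,4}  new={0,1,3,4}  old={}  +wl: 
  step 2. node 1  ⊔preds={}  new={0,4}  stable
  step 3. node 2  ⊔preds={0,1,3,4}  new={0,1,2,3,4}  old={}  +wl: 1
  step 4. node 3  ⊔preds={0,1,2,3,4}  new={0,1,2,3,4}  old={}  +wl: 
  step 5. node 4  ⊔preds={0,1,3,4}  new={1,2,3,4}  old={}  +wl: 2
  step 6. node 1  ⊔preds={0,1,2,3,4}  new={0,1,2,3,4}  old={0,4}  +wl: 0
  step 7. node 2  ⊔preds={0,1,2,3,4}  new={0,1,2,3,4}  stable
  step 8. node 0  ⊔preds={0,1,2,3,4}  new={0,1,2,3,4}  old={0,1,3,4}  +wl: 2,3,4
  step 9. node 2  ⊔preds={0,1,2,3,4}  new={0,1,2,3,4}  stable
  step 10. node 3  ⊔preds={0,1,2,3,4}  new={0,1,2,3,4}  stable
  step 11. node 4  ⊔preds={0,1,2,3,4}  new={1,2,3,4}  stable

Least fixpoint reached:
  node 0: {0,1,2,3,4}
  node 1: {0,1,2,3,4}
  node 2: {0,1,2,3,4}
  node 3: {0,1,2,3,4}
  node 4: {1,2,3,4}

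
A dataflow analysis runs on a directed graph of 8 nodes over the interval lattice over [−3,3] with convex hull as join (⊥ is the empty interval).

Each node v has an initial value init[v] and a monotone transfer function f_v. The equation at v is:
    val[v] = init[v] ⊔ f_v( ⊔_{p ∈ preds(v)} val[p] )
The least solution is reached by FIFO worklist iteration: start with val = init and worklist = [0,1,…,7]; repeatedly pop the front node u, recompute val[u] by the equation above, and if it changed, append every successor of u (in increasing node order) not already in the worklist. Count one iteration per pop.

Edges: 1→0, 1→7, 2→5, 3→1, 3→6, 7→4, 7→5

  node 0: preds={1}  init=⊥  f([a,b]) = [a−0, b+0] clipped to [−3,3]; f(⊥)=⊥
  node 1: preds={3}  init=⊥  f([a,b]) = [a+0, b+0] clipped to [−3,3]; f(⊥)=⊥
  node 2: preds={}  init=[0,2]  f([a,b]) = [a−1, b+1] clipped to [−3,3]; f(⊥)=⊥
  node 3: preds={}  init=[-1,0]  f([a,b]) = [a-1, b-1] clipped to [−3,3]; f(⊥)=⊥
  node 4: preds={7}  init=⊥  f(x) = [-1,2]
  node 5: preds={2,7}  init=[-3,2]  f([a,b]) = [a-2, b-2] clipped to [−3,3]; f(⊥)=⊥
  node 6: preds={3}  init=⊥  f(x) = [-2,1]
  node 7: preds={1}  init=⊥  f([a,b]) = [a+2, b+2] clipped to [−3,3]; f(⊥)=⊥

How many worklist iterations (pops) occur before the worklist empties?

11

Trace (11 dequeues):
  [1] u=0 | in ⊥ | out ⊥ | ==
  [2] u=1 | in [-1,0] | out [-1,0] | prev ⊥ | push {0}
  [3] u=2 | in ⊥ | out [0,2] | ==
  [4] u=3 | in ⊥ | out [-1,0] | ==
  [5] u=4 | in ⊥ | out [-1,2] | prev ⊥ | push {}
  [6] u=5 | in [0,2] | out [-3,2] | ==
  [7] u=6 | in [-1,0] | out [-2,1] | prev ⊥ | push {}
  [8] u=7 | in [-1,0] | out [1,2] | prev ⊥ | push {4,5}
  [9] u=0 | in [-1,0] | out [-1,0] | prev ⊥ | push {}
  [10] u=4 | in [1,2] | out [-1,2] | ==
  [11] u=5 | in [0,2] | out [-3,2] | ==

Converged values:
  [0] [-1,0]
  [1] [-1,0]
  [2] [0,2]
  [3] [-1,0]
  [4] [-1,2]
  [5] [-3,2]
  [6] [-2,1]
  [7] [1,2]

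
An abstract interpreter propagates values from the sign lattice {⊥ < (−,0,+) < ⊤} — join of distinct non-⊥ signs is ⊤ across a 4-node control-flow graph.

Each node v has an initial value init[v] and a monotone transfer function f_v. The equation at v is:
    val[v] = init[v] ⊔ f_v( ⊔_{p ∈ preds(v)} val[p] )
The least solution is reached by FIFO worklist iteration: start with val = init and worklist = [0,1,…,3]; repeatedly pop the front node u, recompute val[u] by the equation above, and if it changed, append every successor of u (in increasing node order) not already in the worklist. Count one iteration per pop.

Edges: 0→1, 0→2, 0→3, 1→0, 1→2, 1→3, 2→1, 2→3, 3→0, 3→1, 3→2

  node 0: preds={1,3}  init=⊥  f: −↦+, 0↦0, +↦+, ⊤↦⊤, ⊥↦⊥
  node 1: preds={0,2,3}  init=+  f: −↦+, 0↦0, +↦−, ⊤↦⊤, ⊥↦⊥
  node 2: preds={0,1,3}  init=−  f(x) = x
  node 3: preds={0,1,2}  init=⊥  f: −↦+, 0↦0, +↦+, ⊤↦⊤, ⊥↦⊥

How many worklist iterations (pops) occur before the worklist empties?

Worklist (8 pops):
  #1 pop 0: in=+ → + (was ⊥); enqueue []
  #2 pop 1: in=⊤ → ⊤ (was +); enqueue [0]
  #3 pop 2: in=⊤ → ⊤ (was −); enqueue [1]
  #4 pop 3: in=⊤ → ⊤ (was ⊥); enqueue [2]
  #5 pop 0: in=⊤ → ⊤ (was +); enqueue [3]
  #6 pop 1: in=⊤ → ⊤ (no change)
  #7 pop 2: in=⊤ → ⊤ (no change)
  #8 pop 3: in=⊤ → ⊤ (no change)

Fixpoint:
  val[0] = ⊤
  val[1] = ⊤
  val[2] = ⊤
  val[3] = ⊤

8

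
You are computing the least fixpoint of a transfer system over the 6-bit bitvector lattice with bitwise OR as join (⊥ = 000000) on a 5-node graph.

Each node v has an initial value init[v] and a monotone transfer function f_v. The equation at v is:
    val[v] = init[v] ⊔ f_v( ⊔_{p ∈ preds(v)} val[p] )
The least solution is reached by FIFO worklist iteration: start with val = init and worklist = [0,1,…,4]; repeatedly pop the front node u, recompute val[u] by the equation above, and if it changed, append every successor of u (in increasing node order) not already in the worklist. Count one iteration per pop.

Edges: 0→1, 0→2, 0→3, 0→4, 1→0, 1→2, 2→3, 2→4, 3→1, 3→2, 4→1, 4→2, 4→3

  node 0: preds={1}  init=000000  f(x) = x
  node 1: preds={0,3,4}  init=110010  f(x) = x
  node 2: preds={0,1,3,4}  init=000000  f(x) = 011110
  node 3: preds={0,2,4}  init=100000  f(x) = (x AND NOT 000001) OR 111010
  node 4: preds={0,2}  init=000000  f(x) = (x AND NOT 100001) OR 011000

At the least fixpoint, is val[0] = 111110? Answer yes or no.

Worklist (13 pops):
  #1 pop 0: in=110010 → 110010 (was 000000); enqueue []
  #2 pop 1: in=110010 → 110010 (no change)
  #3 pop 2: in=110010 → 011110 (was 000000); enqueue []
  #4 pop 3: in=111110 → 111110 (was 100000); enqueue [1,2]
  #5 pop 4: in=111110 → 011110 (was 000000); enqueue [3]
  #6 pop 1: in=111110 → 111110 (was 110010); enqueue [0]
  #7 pop 2: in=111110 → 011110 (no change)
  #8 pop 3: in=111110 → 111110 (no change)
  #9 pop 0: in=111110 → 111110 (was 110010); enqueue [1,2,3,4]
  #10 pop 1: in=111110 → 111110 (no change)
  #11 pop 2: in=111110 → 011110 (no change)
  #12 pop 3: in=111110 → 111110 (no change)
  #13 pop 4: in=111110 → 011110 (no change)

Fixpoint:
  val[0] = 111110
  val[1] = 111110
  val[2] = 011110
  val[3] = 111110
  val[4] = 011110

yes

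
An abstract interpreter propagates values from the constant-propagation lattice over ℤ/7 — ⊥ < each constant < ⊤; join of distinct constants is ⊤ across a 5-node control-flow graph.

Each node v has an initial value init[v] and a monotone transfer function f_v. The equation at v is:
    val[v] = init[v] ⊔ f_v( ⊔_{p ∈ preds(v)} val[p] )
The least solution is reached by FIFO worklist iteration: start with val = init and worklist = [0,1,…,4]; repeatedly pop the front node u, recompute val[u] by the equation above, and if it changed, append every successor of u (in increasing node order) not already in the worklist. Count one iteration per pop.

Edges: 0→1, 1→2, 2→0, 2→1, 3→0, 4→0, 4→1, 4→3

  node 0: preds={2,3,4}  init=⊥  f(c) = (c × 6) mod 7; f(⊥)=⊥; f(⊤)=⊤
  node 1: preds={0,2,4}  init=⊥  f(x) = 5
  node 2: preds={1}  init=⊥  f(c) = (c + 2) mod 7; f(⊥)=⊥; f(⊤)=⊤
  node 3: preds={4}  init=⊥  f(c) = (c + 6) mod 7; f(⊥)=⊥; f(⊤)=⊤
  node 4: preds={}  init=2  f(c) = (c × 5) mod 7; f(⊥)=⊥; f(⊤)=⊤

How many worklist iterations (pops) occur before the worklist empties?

Iteration log — 7 steps:
  step 1. node 0  ⊔preds=2  new=5  old=⊥  +wl: 
  step 2. node 1  ⊔preds=⊤  new=5  old=⊥  +wl: 
  step 3. node 2  ⊔preds=5  new=0  old=⊥  +wl: 0,1
  step 4. node 3  ⊔preds=2  new=1  old=⊥  +wl: 
  step 5. node 4  ⊔preds=⊥  new=2  stable
  step 6. node 0  ⊔preds=⊤  new=⊤  old=5  +wl: 
  step 7. node 1  ⊔preds=⊤  new=5  stable

Least fixpoint reached:
  node 0: ⊤
  node 1: 5
  node 2: 0
  node 3: 1
  node 4: 2

7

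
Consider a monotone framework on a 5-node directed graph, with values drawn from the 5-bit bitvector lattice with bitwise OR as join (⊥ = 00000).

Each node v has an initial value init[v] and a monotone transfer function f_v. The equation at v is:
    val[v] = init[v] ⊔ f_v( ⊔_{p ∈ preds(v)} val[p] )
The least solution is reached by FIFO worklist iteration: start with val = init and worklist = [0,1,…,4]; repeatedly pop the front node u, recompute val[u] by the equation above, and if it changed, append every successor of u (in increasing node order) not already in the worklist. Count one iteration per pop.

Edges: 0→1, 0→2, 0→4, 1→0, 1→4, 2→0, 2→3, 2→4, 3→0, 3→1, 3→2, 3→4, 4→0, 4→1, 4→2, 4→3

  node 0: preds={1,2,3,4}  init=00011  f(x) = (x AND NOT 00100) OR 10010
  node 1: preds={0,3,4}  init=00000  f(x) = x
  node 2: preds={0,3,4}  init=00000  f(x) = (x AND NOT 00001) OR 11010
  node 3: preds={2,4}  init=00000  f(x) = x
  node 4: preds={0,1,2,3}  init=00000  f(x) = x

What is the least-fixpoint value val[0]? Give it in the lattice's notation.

11011

Trace (13 dequeues):
  [1] u=0 | in 00000 | out 10011 | prev 00011 | push {}
  [2] u=1 | in 10011 | out 10011 | prev 00000 | push {0}
  [3] u=2 | in 10011 | out 11010 | prev 00000 | push {}
  [4] u=3 | in 11010 | out 11010 | prev 00000 | push {1,2}
  [5] u=4 | in 11011 | out 11011 | prev 00000 | push {3}
  [6] u=0 | in 11011 | out 11011 | prev 10011 | push {4}
  [7] u=1 | in 11011 | out 11011 | prev 10011 | push {0}
  [8] u=2 | in 11011 | out 11010 | ==
  [9] u=3 | in 11011 | out 11011 | prev 11010 | push {1,2}
  [10] u=4 | in 11011 | out 11011 | ==
  [11] u=0 | in 11011 | out 11011 | ==
  [12] u=1 | in 11011 | out 11011 | ==
  [13] u=2 | in 11011 | out 11010 | ==

Converged values:
  [0] 11011
  [1] 11011
  [2] 11010
  [3] 11011
  [4] 11011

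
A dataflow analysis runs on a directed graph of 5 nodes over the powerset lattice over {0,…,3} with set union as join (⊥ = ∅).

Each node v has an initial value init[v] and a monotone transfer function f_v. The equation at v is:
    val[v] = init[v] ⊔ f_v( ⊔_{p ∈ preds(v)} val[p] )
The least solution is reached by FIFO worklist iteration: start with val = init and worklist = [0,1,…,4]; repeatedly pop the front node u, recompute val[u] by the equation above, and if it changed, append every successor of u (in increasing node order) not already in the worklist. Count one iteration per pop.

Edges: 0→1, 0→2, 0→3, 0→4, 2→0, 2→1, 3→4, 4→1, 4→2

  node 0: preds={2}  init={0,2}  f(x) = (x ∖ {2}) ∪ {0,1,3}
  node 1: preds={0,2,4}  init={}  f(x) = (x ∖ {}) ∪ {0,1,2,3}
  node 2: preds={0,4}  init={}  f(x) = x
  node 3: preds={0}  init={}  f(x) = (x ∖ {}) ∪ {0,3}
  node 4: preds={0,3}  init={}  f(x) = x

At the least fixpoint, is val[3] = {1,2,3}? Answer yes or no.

Trace (8 dequeues):
  [1] u=0 | in {} | out {0,1,2,3} | prev {0,2} | push {}
  [2] u=1 | in {0,1,2,3} | out {0,1,2,3} | prev {} | push {}
  [3] u=2 | in {0,1,2,3} | out {0,1,2,3} | prev {} | push {0,1}
  [4] u=3 | in {0,1,2,3} | out {0,1,2,3} | prev {} | push {}
  [5] u=4 | in {0,1,2,3} | out {0,1,2,3} | prev {} | push {2}
  [6] u=0 | in {0,1,2,3} | out {0,1,2,3} | ==
  [7] u=1 | in {0,1,2,3} | out {0,1,2,3} | ==
  [8] u=2 | in {0,1,2,3} | out {0,1,2,3} | ==

Converged values:
  [0] {0,1,2,3}
  [1] {0,1,2,3}
  [2] {0,1,2,3}
  [3] {0,1,2,3}
  [4] {0,1,2,3}

no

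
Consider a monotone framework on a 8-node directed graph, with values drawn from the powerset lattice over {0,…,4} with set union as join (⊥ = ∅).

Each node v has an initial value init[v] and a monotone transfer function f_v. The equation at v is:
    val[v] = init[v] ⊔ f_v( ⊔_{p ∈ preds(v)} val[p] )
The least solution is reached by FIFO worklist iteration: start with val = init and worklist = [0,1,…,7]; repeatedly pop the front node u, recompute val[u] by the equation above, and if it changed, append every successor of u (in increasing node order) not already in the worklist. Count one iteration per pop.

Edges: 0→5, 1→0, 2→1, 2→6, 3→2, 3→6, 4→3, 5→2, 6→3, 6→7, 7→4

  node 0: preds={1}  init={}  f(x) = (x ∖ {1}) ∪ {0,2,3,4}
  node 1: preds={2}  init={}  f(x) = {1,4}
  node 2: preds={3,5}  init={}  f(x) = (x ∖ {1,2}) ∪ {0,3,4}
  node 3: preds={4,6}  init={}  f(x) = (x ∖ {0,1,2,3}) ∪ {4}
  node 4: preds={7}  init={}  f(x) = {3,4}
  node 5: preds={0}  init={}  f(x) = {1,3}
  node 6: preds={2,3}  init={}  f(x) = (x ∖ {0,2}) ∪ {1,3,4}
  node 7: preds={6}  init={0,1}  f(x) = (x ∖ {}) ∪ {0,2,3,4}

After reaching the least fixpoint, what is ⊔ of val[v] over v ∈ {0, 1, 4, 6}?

{0,1,2,3,4}

Iteration log — 13 steps:
  step 1. node 0  ⊔preds={}  new={0,2,3,4}  old={}  +wl: 
  step 2. node 1  ⊔preds={}  new={1,4}  old={}  +wl: 0
  step 3. node 2  ⊔preds={}  new={0,3,4}  old={}  +wl: 1
  step 4. node 3  ⊔preds={}  new={4}  old={}  +wl: 2
  step 5. node 4  ⊔preds={0,1}  new={3,4}  old={}  +wl: 3
  step 6. node 5  ⊔preds={0,2,3,4}  new={1,3}  old={}  +wl: 
  step 7. node 6  ⊔preds={0,3,4}  new={1,3,4}  old={}  +wl: 
  step 8. node 7  ⊔preds={1,3,4}  new={0,1,2,3,4}  old={0,1}  +wl: 4
  step 9. node 0  ⊔preds={1,4}  new={0,2,3,4}  stable
  step 10. node 1  ⊔preds={0,3,4}  new={1,4}  stable
  step 11. node 2  ⊔preds={1,3,4}  new={0,3,4}  stable
  step 12. node 3  ⊔preds={1,3,4}  new={4}  stable
  step 13. node 4  ⊔preds={0,1,2,3,4}  new={3,4}  stable

Least fixpoint reached:
  node 0: {0,2,3,4}
  node 1: {1,4}
  node 2: {0,3,4}
  node 3: {4}
  node 4: {3,4}
  node 5: {1,3}
  node 6: {1,3,4}
  node 7: {0,1,2,3,4}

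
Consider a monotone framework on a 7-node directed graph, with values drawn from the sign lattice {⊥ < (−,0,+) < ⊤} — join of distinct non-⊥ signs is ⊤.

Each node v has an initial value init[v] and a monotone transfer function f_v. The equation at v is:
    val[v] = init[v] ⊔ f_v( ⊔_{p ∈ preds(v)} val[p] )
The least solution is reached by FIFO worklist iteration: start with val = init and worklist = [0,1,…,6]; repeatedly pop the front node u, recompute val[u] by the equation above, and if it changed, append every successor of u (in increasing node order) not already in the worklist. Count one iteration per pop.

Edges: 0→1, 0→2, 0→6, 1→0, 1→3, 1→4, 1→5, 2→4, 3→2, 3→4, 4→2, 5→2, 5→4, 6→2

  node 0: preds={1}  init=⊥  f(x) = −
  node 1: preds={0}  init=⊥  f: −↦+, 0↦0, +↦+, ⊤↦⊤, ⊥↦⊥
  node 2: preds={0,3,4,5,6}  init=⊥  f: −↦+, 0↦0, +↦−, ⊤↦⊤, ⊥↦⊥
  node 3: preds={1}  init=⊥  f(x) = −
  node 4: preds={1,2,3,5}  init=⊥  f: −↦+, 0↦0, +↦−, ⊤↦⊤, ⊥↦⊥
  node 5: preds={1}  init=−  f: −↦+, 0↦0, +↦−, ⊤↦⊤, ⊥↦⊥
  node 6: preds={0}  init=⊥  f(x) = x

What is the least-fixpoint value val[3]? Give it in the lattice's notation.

Trace (10 dequeues):
  [1] u=0 | in ⊥ | out − | prev ⊥ | push {}
  [2] u=1 | in − | out + | prev ⊥ | push {0}
  [3] u=2 | in − | out + | prev ⊥ | push {}
  [4] u=3 | in + | out − | prev ⊥ | push {2}
  [5] u=4 | in ⊤ | out ⊤ | prev ⊥ | push {}
  [6] u=5 | in + | out − | ==
  [7] u=6 | in − | out − | prev ⊥ | push {}
  [8] u=0 | in + | out − | ==
  [9] u=2 | in ⊤ | out ⊤ | prev + | push {4}
  [10] u=4 | in ⊤ | out ⊤ | ==

Converged values:
  [0] −
  [1] +
  [2] ⊤
  [3] −
  [4] ⊤
  [5] −
  [6] −

−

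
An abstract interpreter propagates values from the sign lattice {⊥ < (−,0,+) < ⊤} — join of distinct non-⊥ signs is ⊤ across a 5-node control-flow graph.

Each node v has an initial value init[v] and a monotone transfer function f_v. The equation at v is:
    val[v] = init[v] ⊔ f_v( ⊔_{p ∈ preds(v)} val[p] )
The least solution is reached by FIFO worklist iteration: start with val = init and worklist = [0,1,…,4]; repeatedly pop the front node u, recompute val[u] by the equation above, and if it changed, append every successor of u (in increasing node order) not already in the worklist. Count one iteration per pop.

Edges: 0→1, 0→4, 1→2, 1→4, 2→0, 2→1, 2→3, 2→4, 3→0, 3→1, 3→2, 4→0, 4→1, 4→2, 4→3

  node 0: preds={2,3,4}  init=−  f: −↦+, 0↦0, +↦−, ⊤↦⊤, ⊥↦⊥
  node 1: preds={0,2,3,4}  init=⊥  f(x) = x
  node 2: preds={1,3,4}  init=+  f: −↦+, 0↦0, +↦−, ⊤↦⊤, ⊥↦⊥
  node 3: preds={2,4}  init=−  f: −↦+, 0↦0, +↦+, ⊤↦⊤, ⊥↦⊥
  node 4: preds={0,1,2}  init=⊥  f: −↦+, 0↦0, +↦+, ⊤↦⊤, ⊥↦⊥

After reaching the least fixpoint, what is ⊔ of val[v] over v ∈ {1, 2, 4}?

⊤

Worklist (9 pops):
  #1 pop 0: in=⊤ → ⊤ (was −); enqueue []
  #2 pop 1: in=⊤ → ⊤ (was ⊥); enqueue []
  #3 pop 2: in=⊤ → ⊤ (was +); enqueue [0,1]
  #4 pop 3: in=⊤ → ⊤ (was −); enqueue [2]
  #5 pop 4: in=⊤ → ⊤ (was ⊥); enqueue [3]
  #6 pop 0: in=⊤ → ⊤ (no change)
  #7 pop 1: in=⊤ → ⊤ (no change)
  #8 pop 2: in=⊤ → ⊤ (no change)
  #9 pop 3: in=⊤ → ⊤ (no change)

Fixpoint:
  val[0] = ⊤
  val[1] = ⊤
  val[2] = ⊤
  val[3] = ⊤
  val[4] = ⊤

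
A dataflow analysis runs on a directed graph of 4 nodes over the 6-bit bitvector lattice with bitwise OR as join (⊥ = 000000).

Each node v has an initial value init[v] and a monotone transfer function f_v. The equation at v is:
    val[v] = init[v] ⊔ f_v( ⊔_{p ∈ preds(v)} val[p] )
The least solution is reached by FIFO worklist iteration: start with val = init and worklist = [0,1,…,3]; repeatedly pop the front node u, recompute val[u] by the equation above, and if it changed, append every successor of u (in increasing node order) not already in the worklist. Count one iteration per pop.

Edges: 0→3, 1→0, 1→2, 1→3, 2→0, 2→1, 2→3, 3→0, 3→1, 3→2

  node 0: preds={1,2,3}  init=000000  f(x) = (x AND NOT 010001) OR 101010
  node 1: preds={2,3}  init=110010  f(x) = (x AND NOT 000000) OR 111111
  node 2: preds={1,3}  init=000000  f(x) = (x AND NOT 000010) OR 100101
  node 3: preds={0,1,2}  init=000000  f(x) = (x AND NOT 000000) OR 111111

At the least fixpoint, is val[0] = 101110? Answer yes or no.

Worklist (8 pops):
  #1 pop 0: in=110010 → 101010 (was 000000); enqueue []
  #2 pop 1: in=000000 → 111111 (was 110010); enqueue [0]
  #3 pop 2: in=111111 → 111101 (was 000000); enqueue [1]
  #4 pop 3: in=111111 → 111111 (was 000000); enqueue [2]
  #5 pop 0: in=111111 → 101110 (was 101010); enqueue [3]
  #6 pop 1: in=111111 → 111111 (no change)
  #7 pop 2: in=111111 → 111101 (no change)
  #8 pop 3: in=111111 → 111111 (no change)

Fixpoint:
  val[0] = 101110
  val[1] = 111111
  val[2] = 111101
  val[3] = 111111

yes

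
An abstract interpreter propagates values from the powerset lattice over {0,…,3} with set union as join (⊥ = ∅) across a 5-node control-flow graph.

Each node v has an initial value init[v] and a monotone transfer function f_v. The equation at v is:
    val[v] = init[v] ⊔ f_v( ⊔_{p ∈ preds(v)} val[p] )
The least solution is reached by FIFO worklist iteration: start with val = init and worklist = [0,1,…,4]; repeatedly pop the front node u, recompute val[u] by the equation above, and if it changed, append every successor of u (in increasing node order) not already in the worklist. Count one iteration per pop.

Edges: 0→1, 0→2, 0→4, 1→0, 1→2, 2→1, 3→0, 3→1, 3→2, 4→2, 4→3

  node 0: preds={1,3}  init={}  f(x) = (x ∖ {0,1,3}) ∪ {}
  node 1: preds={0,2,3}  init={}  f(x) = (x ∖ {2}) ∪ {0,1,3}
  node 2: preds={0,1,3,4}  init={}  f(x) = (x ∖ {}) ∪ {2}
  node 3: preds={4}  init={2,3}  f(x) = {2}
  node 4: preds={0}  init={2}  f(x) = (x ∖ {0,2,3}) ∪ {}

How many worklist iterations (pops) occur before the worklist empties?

Iteration log — 7 steps:
  step 1. node 0  ⊔preds={2,3}  new={2}  old={}  +wl: 
  step 2. node 1  ⊔preds={2,3}  new={0,1,3}  old={}  +wl: 0
  step 3. node 2  ⊔preds={0,1,2,3}  new={0,1,2,3}  old={}  +wl: 1
  step 4. node 3  ⊔preds={2}  new={2,3}  stable
  step 5. node 4  ⊔preds={2}  new={2}  stable
  step 6. node 0  ⊔preds={0,1,2,3}  new={2}  stable
  step 7. node 1  ⊔preds={0,1,2,3}  new={0,1,3}  stable

Least fixpoint reached:
  node 0: {2}
  node 1: {0,1,3}
  node 2: {0,1,2,3}
  node 3: {2,3}
  node 4: {2}

7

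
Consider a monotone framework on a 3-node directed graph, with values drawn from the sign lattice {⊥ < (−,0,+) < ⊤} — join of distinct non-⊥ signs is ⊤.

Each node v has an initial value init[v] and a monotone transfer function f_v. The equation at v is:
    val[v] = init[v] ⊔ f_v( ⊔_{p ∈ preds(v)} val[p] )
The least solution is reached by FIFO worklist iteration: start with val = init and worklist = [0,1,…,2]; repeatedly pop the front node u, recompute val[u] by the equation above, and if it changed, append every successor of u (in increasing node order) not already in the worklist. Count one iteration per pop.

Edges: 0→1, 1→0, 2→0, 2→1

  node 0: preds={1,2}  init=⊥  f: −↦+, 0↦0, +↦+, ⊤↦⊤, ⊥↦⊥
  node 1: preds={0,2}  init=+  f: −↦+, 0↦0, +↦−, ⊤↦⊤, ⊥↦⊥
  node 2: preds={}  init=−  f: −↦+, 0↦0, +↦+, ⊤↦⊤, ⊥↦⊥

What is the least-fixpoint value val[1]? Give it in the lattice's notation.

Iteration log — 4 steps:
  step 1. node 0  ⊔preds=⊤  new=⊤  old=⊥  +wl: 
  step 2. node 1  ⊔preds=⊤  new=⊤  old=+  +wl: 0
  step 3. node 2  ⊔preds=⊥  new=−  stable
  step 4. node 0  ⊔preds=⊤  new=⊤  stable

Least fixpoint reached:
  node 0: ⊤
  node 1: ⊤
  node 2: −

⊤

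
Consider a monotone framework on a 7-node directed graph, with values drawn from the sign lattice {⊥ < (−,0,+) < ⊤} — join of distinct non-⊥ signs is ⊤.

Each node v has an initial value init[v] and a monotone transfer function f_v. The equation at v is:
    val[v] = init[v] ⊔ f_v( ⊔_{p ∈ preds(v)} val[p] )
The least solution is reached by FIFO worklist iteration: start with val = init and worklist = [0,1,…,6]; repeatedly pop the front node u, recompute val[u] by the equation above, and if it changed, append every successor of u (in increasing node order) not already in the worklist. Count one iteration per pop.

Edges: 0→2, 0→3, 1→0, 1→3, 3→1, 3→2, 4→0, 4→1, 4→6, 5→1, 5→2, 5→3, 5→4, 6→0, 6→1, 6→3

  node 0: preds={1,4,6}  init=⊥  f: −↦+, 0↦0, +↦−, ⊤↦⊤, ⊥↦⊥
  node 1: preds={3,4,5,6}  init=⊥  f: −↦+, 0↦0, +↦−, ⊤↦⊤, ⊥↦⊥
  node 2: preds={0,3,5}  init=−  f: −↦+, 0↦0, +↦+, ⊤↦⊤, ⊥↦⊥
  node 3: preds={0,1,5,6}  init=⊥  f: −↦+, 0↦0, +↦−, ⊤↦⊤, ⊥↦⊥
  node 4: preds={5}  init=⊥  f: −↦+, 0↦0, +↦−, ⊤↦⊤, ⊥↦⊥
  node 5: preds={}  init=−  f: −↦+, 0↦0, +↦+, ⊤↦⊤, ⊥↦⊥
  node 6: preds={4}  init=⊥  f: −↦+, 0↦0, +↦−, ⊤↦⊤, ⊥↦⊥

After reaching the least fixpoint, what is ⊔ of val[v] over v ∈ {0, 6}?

⊤

Worklist (12 pops):
  #1 pop 0: in=⊥ → ⊥ (no change)
  #2 pop 1: in=− → + (was ⊥); enqueue [0]
  #3 pop 2: in=− → ⊤ (was −); enqueue []
  #4 pop 3: in=⊤ → ⊤ (was ⊥); enqueue [1,2]
  #5 pop 4: in=− → + (was ⊥); enqueue []
  #6 pop 5: in=⊥ → − (no change)
  #7 pop 6: in=+ → − (was ⊥); enqueue [3]
  #8 pop 0: in=⊤ → ⊤ (was ⊥); enqueue []
  #9 pop 1: in=⊤ → ⊤ (was +); enqueue [0]
  #10 pop 2: in=⊤ → ⊤ (no change)
  #11 pop 3: in=⊤ → ⊤ (no change)
  #12 pop 0: in=⊤ → ⊤ (no change)

Fixpoint:
  val[0] = ⊤
  val[1] = ⊤
  val[2] = ⊤
  val[3] = ⊤
  val[4] = +
  val[5] = −
  val[6] = −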